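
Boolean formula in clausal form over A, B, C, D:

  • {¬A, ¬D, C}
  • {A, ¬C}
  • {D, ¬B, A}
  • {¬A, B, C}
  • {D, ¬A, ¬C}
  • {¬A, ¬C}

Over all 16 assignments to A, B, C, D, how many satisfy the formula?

Satisfying assignments:
  A=0 B=0 C=0 D=0
  A=0 B=0 C=0 D=1
  A=0 B=1 C=0 D=1
  A=1 B=1 C=0 D=0
That's 4 in total.

4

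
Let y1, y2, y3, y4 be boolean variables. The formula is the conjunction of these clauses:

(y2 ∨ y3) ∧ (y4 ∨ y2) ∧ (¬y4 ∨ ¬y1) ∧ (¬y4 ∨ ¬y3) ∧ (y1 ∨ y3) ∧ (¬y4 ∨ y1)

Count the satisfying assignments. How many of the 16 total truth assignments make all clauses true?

Satisfying assignments:
  y1=F y2=T y3=T y4=F
  y1=T y2=T y3=F y4=F
  y1=T y2=T y3=T y4=F
That's 3 in total.

3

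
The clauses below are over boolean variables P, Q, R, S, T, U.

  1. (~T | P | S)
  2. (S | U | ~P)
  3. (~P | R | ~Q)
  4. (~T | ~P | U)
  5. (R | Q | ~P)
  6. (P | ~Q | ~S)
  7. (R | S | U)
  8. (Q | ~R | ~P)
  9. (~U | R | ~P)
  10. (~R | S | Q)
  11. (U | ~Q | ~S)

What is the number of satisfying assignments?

16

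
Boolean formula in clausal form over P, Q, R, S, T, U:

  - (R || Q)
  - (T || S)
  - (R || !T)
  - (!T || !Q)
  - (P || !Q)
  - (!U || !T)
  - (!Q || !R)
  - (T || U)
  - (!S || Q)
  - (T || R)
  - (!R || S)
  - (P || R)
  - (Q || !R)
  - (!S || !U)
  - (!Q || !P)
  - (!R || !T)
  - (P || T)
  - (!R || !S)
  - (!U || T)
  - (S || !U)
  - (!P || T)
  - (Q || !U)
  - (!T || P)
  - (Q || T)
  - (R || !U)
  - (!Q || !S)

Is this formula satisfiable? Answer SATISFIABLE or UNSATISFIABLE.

T = True:
  propagation gives R=True; an empty clause results — contradiction.
T = False:
  propagation gives S=True, U=True; an empty clause results — contradiction.
Every branch closes, so no satisfying assignment exists.

UNSATISFIABLE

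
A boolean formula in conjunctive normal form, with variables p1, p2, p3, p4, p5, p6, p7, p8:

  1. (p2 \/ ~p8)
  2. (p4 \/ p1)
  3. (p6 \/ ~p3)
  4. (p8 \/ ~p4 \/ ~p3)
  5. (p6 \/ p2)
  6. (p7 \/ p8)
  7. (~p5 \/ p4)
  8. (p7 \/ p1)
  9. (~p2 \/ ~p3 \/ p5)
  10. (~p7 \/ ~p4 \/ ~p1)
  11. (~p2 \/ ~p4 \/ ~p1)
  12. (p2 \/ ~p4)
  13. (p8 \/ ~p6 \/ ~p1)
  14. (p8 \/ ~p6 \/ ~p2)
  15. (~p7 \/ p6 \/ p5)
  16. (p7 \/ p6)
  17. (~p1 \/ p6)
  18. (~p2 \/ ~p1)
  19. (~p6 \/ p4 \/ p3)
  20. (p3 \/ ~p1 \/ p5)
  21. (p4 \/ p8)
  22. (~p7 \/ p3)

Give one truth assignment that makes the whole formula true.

Try p1 = False.
  then p4 is forced to True.
  then p7 is forced to True.
  then p2 is forced to True.
  then p3 is forced to True.
  then p6 is forced to True.
  then p8 is forced to True.
  then p5 is forced to True.
Every clause has at least one true literal under this assignment.

p1 = False, p2 = True, p3 = True, p4 = True, p5 = True, p6 = True, p7 = True, p8 = True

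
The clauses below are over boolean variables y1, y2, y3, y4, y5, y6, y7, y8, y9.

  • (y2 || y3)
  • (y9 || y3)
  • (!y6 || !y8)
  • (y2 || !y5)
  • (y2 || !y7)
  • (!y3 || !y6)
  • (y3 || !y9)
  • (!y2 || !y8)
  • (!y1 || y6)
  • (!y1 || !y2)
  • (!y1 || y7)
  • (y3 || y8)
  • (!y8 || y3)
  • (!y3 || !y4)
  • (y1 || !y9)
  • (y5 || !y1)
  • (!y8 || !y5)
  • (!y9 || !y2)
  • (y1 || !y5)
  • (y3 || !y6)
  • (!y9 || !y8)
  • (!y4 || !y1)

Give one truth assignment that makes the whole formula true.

y1=F, y2=F, y3=T, y4=F, y5=F, y6=F, y7=F, y8=F, y9=F

Pure literal: y4 appears only negated; assign y4 = False.
Set y1 = False and propagate.
  then y9 is forced to False.
  then y3 is forced to True.
  then y6 is forced to False.
  then y5 is forced to False.
The remaining clauses are satisfied by y2 = False, y7 = False, y8 = False.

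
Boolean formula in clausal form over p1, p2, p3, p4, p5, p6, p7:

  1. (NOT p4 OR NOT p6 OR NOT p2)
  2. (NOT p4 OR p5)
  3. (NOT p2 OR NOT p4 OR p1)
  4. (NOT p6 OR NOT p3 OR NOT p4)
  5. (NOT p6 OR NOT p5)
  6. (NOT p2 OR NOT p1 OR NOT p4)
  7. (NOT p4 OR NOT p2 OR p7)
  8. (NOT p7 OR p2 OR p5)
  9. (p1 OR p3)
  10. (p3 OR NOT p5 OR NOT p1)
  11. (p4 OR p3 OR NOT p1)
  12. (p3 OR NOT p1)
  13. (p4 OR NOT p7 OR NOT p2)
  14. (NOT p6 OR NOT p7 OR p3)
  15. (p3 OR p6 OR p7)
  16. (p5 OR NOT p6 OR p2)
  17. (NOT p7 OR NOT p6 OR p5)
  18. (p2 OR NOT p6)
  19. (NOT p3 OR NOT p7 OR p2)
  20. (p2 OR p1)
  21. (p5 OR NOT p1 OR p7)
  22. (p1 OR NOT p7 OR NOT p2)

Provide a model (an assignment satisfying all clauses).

p1 = True, p2 = False, p3 = True, p4 = False, p5 = True, p6 = False, p7 = False

Set p1 = True and propagate.
  then p3 is forced to True.
The remaining clauses are satisfied by p2 = False, p4 = False, p5 = True, p6 = False, p7 = False.
Every clause has at least one true literal under this assignment.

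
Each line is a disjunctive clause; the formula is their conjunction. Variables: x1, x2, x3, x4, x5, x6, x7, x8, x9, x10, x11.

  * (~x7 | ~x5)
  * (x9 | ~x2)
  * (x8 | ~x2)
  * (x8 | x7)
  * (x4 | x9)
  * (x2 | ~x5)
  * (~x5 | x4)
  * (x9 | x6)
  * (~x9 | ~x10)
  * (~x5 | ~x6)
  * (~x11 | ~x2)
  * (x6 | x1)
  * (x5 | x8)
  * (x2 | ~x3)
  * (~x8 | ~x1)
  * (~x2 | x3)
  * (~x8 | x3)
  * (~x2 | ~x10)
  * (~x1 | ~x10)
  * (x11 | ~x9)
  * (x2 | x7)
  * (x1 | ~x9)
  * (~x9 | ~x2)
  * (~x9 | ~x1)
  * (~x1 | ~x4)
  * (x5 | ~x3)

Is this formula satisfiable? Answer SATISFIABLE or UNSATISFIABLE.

x2 = True:
  propagation gives x9=True; an empty clause results — contradiction.
x2 = False:
  propagation gives x5=False, x8=True, x3=False; an empty clause results — contradiction.
Every branch closes, so no satisfying assignment exists.

UNSATISFIABLE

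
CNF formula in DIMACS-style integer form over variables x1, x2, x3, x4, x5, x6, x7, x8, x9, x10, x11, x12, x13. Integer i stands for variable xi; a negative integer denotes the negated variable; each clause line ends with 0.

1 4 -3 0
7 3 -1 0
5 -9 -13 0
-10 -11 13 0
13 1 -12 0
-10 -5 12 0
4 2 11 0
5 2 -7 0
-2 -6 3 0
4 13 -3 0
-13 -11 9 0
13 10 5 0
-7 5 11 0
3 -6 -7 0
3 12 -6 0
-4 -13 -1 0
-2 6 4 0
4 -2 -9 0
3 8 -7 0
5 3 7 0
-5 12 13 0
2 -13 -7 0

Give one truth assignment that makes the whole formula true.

Set x1 = False and propagate.
The remaining clauses are satisfied by x2 = False, x3 = True, x4 = True, x5 = True, x6 = True, x7 = False, x8 = False, x9 = False, x10 = False, x11 = False, x12 = True, x13 = True.
Every clause has at least one true literal under this assignment.
Check each clause:
  1. (x1 | x4 | ~x3) — x4 is true.
  2. (x3 | ~x1 | x7) — x3 is true.
  3. (x5 | ~x13 | ~x9) — x5 is true.
  4. (x13 | ~x11 | ~x10) — ~x11 is true.
  5. (~x12 | x1 | x13) — x13 is true.
  6. (x12 | ~x10 | ~x5) — x12 is true.
  7. (x2 | x11 | x4) — x4 is true.
  8. (x2 | x5 | ~x7) — ~x7 is true.
  9. (~x6 | ~x2 | x3) — x3 is true.
  10. (x13 | x4 | ~x3) — x4 is true.
  11. (~x13 | ~x11 | x9) — ~x11 is true.
  12. (x5 | x13 | x10) — x13 is true.
  13. (x11 | ~x7 | x5) — ~x7 is true.
  14. (~x7 | x3 | ~x6) — ~x7 is true.
  15. (~x6 | x3 | x12) — x3 is true.
  16. (~x4 | ~x1 | ~x13) — ~x1 is true.
  17. (~x2 | x6 | x4) — x4 is true.
  18. (~x9 | ~x2 | x4) — x4 is true.
  19. (x3 | ~x7 | x8) — ~x7 is true.
  20. (x5 | x7 | x3) — x3 is true.
  21. (x13 | x12 | ~x5) — x12 is true.
  22. (x2 | ~x13 | ~x7) — ~x7 is true.

x1 = F, x2 = F, x3 = T, x4 = T, x5 = T, x6 = T, x7 = F, x8 = F, x9 = F, x10 = F, x11 = F, x12 = T, x13 = T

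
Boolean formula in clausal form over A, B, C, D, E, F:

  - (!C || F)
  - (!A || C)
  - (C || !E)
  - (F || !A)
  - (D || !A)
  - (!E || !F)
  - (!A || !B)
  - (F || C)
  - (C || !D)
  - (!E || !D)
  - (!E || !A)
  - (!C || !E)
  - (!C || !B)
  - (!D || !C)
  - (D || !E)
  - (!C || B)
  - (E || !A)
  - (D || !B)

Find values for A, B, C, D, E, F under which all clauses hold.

A = 0  B = 0  C = 0  D = 0  E = 0  F = 1

Check each clause:
  1. (F || !C) — !C is true.
  2. (C || !A) — !A is true.
  3. (C || !E) — !E is true.
  4. (F || !A) — !A is true.
  5. (D || !A) — !A is true.
  6. (!F || !E) — !E is true.
  7. (!B || !A) — !A is true.
  8. (C || F) — F is true.
  9. (C || !D) — !D is true.
  10. (!E || !D) — !E is true.
  11. (!A || !E) — !E is true.
  12. (!C || !E) — !E is true.
  13. (!C || !B) — !C is true.
  14. (!D || !C) — !D is true.
  15. (!E || D) — !E is true.
  16. (!C || B) — !C is true.
  17. (!A || E) — !A is true.
  18. (D || !B) — !B is true.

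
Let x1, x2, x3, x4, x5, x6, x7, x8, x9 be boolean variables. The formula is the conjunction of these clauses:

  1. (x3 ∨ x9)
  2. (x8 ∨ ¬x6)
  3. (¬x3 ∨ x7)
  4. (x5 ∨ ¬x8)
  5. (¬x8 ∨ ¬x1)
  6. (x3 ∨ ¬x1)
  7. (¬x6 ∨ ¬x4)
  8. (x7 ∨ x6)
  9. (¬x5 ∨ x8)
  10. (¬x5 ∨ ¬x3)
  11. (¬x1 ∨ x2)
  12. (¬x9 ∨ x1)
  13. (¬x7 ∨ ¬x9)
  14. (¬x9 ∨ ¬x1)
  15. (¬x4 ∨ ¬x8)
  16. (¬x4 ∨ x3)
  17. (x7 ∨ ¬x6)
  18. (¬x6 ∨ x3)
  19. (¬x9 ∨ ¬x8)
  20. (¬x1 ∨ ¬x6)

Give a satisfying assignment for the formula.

x2 occurs only positively in the remaining clauses — set x2 = True.
Pure literal: x4 appears only negated; assign x4 = False.
Branch on x1: take x1 = True.
  then x8 is forced to False.
  then x6 is forced to False.
  then x3 is forced to True.
  then x7 is forced to True.
  then x5 is forced to False.
  then x9 is forced to False.
Every clause has at least one true literal under this assignment.
Check each clause:
  1. (x9 ∨ x3) — x3 is true.
  2. (¬x6 ∨ x8) — ¬x6 is true.
  3. (¬x3 ∨ x7) — x7 is true.
  4. (x5 ∨ ¬x8) — ¬x8 is true.
  5. (¬x8 ∨ ¬x1) — ¬x8 is true.
  6. (x3 ∨ ¬x1) — x3 is true.
  7. (¬x4 ∨ ¬x6) — ¬x6 is true.
  8. (x6 ∨ x7) — x7 is true.
  9. (¬x5 ∨ x8) — ¬x5 is true.
  10. (¬x3 ∨ ¬x5) — ¬x5 is true.
  11. (¬x1 ∨ x2) — x2 is true.
  12. (x1 ∨ ¬x9) — x1 is true.
  13. (¬x9 ∨ ¬x7) — ¬x9 is true.
  14. (¬x9 ∨ ¬x1) — ¬x9 is true.
  15. (¬x4 ∨ ¬x8) — ¬x8 is true.
  16. (x3 ∨ ¬x4) — x3 is true.
  17. (¬x6 ∨ x7) — ¬x6 is true.
  18. (¬x6 ∨ x3) — ¬x6 is true.
  19. (¬x8 ∨ ¬x9) — ¬x8 is true.
  20. (¬x1 ∨ ¬x6) — ¬x6 is true.

x1=T, x2=T, x3=T, x4=F, x5=F, x6=F, x7=T, x8=F, x9=F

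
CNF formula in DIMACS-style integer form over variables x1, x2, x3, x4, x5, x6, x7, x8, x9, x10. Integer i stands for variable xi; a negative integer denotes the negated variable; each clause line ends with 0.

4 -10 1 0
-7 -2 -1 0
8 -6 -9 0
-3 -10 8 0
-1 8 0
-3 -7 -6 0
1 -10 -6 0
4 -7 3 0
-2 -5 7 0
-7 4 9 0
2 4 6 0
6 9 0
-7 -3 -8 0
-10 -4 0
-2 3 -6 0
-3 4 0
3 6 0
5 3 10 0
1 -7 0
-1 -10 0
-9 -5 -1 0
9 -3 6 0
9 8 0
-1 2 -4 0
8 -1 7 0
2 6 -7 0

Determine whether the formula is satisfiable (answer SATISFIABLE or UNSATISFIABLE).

SATISFIABLE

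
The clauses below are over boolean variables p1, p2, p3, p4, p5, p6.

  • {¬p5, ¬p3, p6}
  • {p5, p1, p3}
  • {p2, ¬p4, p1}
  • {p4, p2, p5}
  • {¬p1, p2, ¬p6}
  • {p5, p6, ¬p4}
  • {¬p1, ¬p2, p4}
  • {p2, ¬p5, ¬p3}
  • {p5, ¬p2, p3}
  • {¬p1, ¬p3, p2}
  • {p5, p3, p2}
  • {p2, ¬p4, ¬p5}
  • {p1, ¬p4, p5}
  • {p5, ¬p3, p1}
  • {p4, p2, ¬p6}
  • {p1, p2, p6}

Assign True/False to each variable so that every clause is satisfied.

Branch on p1: take p1 = False.
Try p2 = True.
Try p3 = True.
  then p5 is forced to True.
  then p6 is forced to True.
p4 is now unconstrained; take p4 = True.

p1=F, p2=T, p3=T, p4=T, p5=T, p6=T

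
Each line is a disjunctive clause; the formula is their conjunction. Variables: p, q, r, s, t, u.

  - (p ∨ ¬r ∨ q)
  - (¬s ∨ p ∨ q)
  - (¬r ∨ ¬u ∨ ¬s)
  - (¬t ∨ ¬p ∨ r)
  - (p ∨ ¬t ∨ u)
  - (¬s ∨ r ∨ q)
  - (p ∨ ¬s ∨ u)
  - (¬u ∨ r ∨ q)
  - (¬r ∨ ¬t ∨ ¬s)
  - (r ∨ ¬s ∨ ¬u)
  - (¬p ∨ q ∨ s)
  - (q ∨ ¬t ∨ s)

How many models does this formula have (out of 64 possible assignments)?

Case analysis on s and r:
  s=T, r=T: remaining (p,q,t,u) ∈ {(T,F,F,F); (T,T,F,F)} — 2.
  s=T, r=F: remaining (p,q,t,u) ∈ {(T,T,F,F)} — 1.
  s=F, r=T: 7 of the 16 assignments to (p,q,t,u) work.
  s=F, r=F: 6 of the 16 assignments to (p,q,t,u) work.
Total: 2 + 1 + 7 + 6 = 16.

16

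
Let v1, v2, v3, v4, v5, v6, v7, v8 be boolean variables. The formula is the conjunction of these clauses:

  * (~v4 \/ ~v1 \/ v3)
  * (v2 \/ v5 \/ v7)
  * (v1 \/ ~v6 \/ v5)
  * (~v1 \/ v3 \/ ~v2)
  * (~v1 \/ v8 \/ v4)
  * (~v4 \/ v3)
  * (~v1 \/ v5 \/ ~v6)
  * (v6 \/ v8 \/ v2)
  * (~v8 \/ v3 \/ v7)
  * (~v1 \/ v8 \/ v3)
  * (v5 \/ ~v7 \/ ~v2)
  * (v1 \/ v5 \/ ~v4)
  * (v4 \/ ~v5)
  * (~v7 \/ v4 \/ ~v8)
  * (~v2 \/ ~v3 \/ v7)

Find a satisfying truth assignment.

v1=T, v2=T, v3=T, v4=T, v5=T, v6=T, v7=T, v8=T

Branch on v1: take v1 = True.
The remaining clauses are satisfied by v2 = True, v3 = True, v4 = True, v5 = True, v6 = True, v7 = True, v8 = True.
Every clause has at least one true literal under this assignment.
Check each clause:
  1. (~v4 \/ v3 \/ ~v1) — v3 is true.
  2. (v5 \/ v7 \/ v2) — v2 is true.
  3. (v5 \/ v1 \/ ~v6) — v1 is true.
  4. (~v1 \/ ~v2 \/ v3) — v3 is true.
  5. (v8 \/ ~v1 \/ v4) — v8 is true.
  6. (v3 \/ ~v4) — v3 is true.
  7. (~v6 \/ ~v1 \/ v5) — v5 is true.
  8. (v8 \/ v6 \/ v2) — v8 is true.
  9. (v3 \/ v7 \/ ~v8) — v3 is true.
  10. (v8 \/ ~v1 \/ v3) — v8 is true.
  11. (v5 \/ ~v7 \/ ~v2) — v5 is true.
  12. (~v4 \/ v1 \/ v5) — v1 is true.
  13. (v4 \/ ~v5) — v4 is true.
  14. (~v8 \/ v4 \/ ~v7) — v4 is true.
  15. (~v2 \/ ~v3 \/ v7) — v7 is true.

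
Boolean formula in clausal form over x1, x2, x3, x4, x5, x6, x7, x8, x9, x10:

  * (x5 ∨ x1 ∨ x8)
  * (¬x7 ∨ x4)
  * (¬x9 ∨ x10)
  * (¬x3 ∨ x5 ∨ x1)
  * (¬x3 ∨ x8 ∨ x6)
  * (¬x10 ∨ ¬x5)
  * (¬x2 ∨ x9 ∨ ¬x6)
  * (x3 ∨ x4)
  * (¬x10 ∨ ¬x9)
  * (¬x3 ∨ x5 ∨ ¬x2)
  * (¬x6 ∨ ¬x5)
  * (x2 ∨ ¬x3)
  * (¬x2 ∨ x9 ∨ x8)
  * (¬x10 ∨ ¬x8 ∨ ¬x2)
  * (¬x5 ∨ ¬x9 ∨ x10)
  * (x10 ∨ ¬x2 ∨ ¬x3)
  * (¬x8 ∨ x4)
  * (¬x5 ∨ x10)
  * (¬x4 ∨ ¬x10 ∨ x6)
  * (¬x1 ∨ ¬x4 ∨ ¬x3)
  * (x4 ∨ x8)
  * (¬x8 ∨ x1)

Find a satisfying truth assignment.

x1 = T, x2 = F, x3 = F, x4 = T, x5 = F, x6 = T, x7 = F, x8 = T, x9 = F, x10 = F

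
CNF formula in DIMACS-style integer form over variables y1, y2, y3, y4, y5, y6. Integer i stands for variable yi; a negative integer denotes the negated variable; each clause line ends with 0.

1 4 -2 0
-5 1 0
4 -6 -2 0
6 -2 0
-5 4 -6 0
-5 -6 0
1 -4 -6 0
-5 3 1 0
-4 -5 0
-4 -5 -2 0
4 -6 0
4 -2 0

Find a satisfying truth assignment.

y1=T, y2=F, y3=T, y4=F, y5=F, y6=F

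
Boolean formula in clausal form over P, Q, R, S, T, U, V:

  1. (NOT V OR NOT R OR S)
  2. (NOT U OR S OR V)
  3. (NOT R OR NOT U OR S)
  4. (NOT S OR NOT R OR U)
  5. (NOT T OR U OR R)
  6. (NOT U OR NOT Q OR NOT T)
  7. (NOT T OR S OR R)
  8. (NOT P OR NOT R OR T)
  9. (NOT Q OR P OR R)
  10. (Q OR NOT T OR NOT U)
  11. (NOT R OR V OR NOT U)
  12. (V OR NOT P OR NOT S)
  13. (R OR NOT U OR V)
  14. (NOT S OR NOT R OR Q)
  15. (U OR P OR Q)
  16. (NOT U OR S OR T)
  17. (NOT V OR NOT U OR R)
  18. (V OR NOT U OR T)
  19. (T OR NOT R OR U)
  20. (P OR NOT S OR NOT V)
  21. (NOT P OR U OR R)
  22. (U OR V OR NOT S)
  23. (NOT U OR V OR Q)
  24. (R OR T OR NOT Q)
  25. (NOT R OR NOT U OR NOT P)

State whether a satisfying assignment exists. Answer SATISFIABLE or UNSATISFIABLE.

SATISFIABLE

Branch on P: take P = True.
Branch on Q: take Q = False.
For the remaining variables, R = True, S = False, T = True, U = False, V = False works.
So P=True, Q=False, R=True, S=False, T=True, U=False, V=False is a satisfying assignment.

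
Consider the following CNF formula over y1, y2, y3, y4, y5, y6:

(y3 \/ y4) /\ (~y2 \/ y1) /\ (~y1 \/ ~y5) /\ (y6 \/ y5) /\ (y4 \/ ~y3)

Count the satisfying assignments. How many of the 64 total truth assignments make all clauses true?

10

Split on y1, then y3.
  y1=1, y3=1: remaining (y2,y4,y5,y6) ∈ {(0,1,0,1); (1,1,0,1)} — 2.
  y1=1, y3=0: remaining (y2,y4,y5,y6) ∈ {(0,1,0,1); (1,1,0,1)} — 2.
  y1=0, y3=1: remaining (y2,y4,y5,y6) ∈ {(0,1,0,1); (0,1,1,0); (0,1,1,1)} — 3.
  y1=0, y3=0: remaining (y2,y4,y5,y6) ∈ {(0,1,0,1); (0,1,1,0); (0,1,1,1)} — 3.
Total: 2 + 2 + 3 + 3 = 10.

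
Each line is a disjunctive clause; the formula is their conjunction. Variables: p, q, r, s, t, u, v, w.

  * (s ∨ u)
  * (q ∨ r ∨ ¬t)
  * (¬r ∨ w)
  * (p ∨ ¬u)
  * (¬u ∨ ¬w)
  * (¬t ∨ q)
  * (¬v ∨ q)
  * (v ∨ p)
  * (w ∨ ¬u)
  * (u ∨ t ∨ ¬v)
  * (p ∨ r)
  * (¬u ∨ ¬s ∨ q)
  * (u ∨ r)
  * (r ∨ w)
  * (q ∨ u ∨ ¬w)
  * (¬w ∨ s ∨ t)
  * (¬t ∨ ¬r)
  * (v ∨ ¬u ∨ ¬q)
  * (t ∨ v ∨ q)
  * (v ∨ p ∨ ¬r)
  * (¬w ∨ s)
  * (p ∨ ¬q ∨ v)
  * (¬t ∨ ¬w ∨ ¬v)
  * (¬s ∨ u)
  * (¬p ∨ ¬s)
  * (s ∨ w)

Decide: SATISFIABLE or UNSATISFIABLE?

UNSATISFIABLE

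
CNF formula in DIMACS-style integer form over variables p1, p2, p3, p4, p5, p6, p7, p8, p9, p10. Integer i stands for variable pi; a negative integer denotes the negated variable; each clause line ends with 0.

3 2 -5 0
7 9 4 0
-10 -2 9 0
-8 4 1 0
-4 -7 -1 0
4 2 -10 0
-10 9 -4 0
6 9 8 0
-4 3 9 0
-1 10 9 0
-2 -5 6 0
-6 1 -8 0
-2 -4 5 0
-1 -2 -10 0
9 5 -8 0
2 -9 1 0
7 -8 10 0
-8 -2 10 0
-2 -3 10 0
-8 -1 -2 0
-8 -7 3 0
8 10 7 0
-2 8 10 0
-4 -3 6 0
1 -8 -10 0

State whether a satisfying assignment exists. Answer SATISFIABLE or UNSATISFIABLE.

SATISFIABLE

Try p1 = True.
Try p2 = False.
Branch on p3: take p3 = True.
For the remaining variables, p4 = False, p5 = False, p6 = False, p7 = True, p8 = False, p9 = True, p10 = False works.
Every clause has at least one true literal under this assignment.
So p1 = 1  p2 = 0  p3 = 1  p4 = 0  p5 = 0  p6 = 0  p7 = 1  p8 = 0  p9 = 1  p10 = 0 is a satisfying assignment.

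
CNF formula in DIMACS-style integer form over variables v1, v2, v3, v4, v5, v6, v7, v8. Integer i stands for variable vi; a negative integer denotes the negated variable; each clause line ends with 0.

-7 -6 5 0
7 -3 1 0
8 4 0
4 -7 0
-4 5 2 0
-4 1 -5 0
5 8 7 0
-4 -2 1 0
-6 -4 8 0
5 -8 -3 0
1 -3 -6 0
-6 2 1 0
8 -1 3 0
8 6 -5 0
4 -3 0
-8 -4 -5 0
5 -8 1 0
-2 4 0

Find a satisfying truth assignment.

v1 = True, v2 = False, v3 = False, v4 = False, v5 = False, v6 = False, v7 = False, v8 = True

Branch on v1: take v1 = True.
Branch on v2: take v2 = False.
For the remaining variables, v3 = False, v4 = False, v5 = False, v6 = False, v7 = False, v8 = True works.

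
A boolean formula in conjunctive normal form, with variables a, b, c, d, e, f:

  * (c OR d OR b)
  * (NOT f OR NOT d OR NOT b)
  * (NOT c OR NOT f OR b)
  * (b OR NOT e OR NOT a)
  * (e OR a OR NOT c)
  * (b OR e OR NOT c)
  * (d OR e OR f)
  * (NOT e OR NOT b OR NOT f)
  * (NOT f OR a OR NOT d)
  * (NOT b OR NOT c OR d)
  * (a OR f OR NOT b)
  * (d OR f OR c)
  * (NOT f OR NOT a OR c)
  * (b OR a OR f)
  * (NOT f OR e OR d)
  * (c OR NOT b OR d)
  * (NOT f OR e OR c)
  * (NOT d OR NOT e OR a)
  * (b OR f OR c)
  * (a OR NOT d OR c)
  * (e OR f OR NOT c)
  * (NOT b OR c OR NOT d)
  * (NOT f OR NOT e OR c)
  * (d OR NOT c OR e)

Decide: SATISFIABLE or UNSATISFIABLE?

SATISFIABLE

Try a = True.
Set b = True and propagate.
Branch on c: take c = True.
  then d is forced to True.
  then f is forced to False.
  then e is forced to True.
So a=T  b=T  c=T  d=T  e=T  f=F is a satisfying assignment.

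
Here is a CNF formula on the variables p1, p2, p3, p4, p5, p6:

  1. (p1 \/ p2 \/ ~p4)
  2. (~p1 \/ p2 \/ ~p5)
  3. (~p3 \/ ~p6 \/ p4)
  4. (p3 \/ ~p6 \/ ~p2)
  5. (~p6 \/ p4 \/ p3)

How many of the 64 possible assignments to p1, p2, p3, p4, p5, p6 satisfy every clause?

Split on p2, then p3.
  p2=T, p3=T: p1, p5 free; 3 ways for (p4,p6) × 2^2 = 12.
  p2=T, p3=F: forces p6=F; p1, p4, p5 free → 2^3 = 8.
  p2=F, p3=T: 5 of the 16 assignments to (p1,p4,p5,p6) work.
  p2=F, p3=F: 5 of the 16 assignments to (p1,p4,p5,p6) work.
Total: 12 + 8 + 5 + 5 = 30.

30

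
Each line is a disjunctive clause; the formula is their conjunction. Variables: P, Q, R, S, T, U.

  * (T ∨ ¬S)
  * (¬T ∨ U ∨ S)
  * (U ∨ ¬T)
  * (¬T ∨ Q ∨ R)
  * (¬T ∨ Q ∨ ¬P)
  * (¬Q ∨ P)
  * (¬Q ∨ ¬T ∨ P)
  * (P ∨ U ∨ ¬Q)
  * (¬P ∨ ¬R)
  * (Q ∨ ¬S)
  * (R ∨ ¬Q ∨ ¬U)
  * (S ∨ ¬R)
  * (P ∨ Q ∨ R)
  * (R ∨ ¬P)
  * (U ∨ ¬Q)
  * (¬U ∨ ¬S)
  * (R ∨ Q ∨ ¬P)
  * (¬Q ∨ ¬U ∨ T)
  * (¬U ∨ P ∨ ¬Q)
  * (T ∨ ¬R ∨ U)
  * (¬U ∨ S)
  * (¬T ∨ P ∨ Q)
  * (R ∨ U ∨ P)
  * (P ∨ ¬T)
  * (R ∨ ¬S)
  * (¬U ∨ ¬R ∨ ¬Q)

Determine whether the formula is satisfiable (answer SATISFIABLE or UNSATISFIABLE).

UNSATISFIABLE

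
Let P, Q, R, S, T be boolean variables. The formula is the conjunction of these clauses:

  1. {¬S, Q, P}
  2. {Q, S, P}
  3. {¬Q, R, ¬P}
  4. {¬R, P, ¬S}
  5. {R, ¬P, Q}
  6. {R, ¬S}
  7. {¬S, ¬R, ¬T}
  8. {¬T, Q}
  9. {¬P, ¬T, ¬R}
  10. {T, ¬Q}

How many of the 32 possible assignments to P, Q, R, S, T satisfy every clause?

4

The models are:
  P=0 Q=1 R=0 S=0 T=1
  P=0 Q=1 R=1 S=0 T=1
  P=1 Q=0 R=1 S=0 T=0
  P=1 Q=0 R=1 S=1 T=0
That's 4 in total.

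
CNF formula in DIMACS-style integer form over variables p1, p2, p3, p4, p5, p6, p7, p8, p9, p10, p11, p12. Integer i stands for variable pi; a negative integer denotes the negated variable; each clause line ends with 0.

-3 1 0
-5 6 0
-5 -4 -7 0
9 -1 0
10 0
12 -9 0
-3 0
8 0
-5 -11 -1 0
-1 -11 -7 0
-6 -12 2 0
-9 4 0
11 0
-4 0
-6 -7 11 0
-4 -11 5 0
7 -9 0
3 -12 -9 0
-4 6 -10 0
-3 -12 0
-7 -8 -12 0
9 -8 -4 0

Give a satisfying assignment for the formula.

Unit propagation: (p10) forces p10 = True.
The clause (~p3) is unit: p3 must be False.
(p8) is a unit clause, so p8 = True.
(p11) is a unit clause, so p11 = True.
The clause (~p4) is unit: p4 must be False.
The clause (~p9) is unit: p9 must be False.
The clause (~p1) is unit: p1 must be False.
Pure literal: p2 appears only positively; assign p2 = True.
Pure literal: p5 appears only negated; assign p5 = False.
Branch on p7: take p7 = False.
p6, p12 are now unconstrained; take p6 = False, p12 = True.

p1=0, p2=1, p3=0, p4=0, p5=0, p6=0, p7=0, p8=1, p9=0, p10=1, p11=1, p12=1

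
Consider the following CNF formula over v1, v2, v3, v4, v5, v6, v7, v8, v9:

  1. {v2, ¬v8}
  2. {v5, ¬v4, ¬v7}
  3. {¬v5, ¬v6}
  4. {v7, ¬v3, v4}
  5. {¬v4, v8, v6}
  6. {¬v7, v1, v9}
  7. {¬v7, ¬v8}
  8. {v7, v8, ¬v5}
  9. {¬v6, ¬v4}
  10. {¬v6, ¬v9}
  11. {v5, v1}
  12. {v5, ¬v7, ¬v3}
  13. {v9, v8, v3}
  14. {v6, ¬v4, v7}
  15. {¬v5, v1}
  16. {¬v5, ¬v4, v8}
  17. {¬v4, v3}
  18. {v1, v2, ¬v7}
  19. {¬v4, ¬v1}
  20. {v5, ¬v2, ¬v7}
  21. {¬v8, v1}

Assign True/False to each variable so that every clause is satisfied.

v1 = True  v2 = False  v3 = False  v4 = False  v5 = True  v6 = False  v7 = True  v8 = False  v9 = True

Check each clause:
  1. {v2, ¬v8} — ¬v8 is true.
  2. {¬v4, ¬v7, v5} — ¬v4 is true.
  3. {¬v5, ¬v6} — ¬v6 is true.
  4. {v4, v7, ¬v3} — ¬v3 is true.
  5. {v6, ¬v4, v8} — ¬v4 is true.
  6. {¬v7, v9, v1} — v9 is true.
  7. {¬v7, ¬v8} — ¬v8 is true.
  8. {v8, ¬v5, v7} — v7 is true.
  9. {¬v6, ¬v4} — ¬v6 is true.
  10. {¬v9, ¬v6} — ¬v6 is true.
  11. {v5, v1} — v1 is true.
  12. {¬v7, ¬v3, v5} — v5 is true.
  13. {v9, v3, v8} — v9 is true.
  14. {¬v4, v6, v7} — ¬v4 is true.
  15. {v1, ¬v5} — v1 is true.
  16. {¬v4, ¬v5, v8} — ¬v4 is true.
  17. {v3, ¬v4} — ¬v4 is true.
  18. {v2, ¬v7, v1} — v1 is true.
  19. {¬v1, ¬v4} — ¬v4 is true.
  20. {¬v7, v5, ¬v2} — v5 is true.
  21. {¬v8, v1} — ¬v8 is true.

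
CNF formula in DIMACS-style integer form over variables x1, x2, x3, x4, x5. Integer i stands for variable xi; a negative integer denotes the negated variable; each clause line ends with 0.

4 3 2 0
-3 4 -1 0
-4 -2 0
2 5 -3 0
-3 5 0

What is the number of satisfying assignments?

12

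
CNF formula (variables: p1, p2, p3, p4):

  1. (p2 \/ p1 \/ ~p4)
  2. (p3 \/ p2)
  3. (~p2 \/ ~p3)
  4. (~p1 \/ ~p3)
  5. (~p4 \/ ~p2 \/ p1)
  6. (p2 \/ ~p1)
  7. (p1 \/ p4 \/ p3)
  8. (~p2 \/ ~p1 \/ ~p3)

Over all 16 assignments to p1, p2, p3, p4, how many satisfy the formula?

3

Satisfying assignments:
  p1=F p2=F p3=T p4=F
  p1=T p2=T p3=F p4=F
  p1=T p2=T p3=F p4=T
That's 3 in total.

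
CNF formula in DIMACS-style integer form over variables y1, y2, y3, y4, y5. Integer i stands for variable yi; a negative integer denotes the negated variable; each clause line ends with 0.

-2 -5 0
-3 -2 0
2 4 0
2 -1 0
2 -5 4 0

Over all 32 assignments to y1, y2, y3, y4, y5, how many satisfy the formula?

8

Split on y2, then y4.
  y2=T, y4=T: remaining (y1,y3,y5) ∈ {(F,F,F); (T,F,F)} — 2.
  y2=T, y4=F: remaining (y1,y3,y5) ∈ {(F,F,F); (T,F,F)} — 2.
  y2=F, y4=T: remaining (y1,y3,y5) ∈ {(F,F,F); (F,F,T); (F,T,F); (F,T,T)} — 4.
  y2=F, y4=F: a clause becomes empty — 0.
Total: 2 + 2 + 4 + 0 = 8.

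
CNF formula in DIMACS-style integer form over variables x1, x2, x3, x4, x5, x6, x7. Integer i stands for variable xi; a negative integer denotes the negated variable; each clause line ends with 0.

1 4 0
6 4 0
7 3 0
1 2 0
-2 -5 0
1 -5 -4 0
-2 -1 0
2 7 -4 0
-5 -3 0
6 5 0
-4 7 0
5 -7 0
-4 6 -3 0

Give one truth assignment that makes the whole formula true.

x1 = T, x2 = F, x3 = T, x4 = F, x5 = F, x6 = T, x7 = F

Pure literal: x6 appears only positively; assign x6 = True.
Branch on x1: take x1 = True.
  then x2 is forced to False.
Branch on x3: take x3 = True.
  then x5 is forced to False.
  then x7 is forced to False.
  then x4 is forced to False.
Every clause has at least one true literal under this assignment.
Check each clause:
  1. {x1, x4} — x1 is true.
  2. {x6, x4} — x6 is true.
  3. {x3, x7} — x3 is true.
  4. {x2, x1} — x1 is true.
  5. {¬x5, ¬x2} — ¬x5 is true.
  6. {¬x5, x1, ¬x4} — x1 is true.
  7. {¬x2, ¬x1} — ¬x2 is true.
  8. {x7, x2, ¬x4} — ¬x4 is true.
  9. {¬x5, ¬x3} — ¬x5 is true.
  10. {x6, x5} — x6 is true.
  11. {x7, ¬x4} — ¬x4 is true.
  12. {¬x7, x5} — ¬x7 is true.
  13. {¬x4, ¬x3, x6} — ¬x4 is true.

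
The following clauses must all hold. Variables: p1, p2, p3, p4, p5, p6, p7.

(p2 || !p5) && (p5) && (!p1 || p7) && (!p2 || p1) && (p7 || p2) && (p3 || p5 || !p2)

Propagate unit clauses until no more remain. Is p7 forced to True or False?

True

(p5) is a unit clause: p5 = True.
(p2 || !p5) with p5 = True leaves only p2, so p2 = True.
(!p2 || p1): since p2 = True, the clause reduces to (p1). p1 = True.
(p7 || !p1): since p1 = True, the clause reduces to (p7). p7 = True.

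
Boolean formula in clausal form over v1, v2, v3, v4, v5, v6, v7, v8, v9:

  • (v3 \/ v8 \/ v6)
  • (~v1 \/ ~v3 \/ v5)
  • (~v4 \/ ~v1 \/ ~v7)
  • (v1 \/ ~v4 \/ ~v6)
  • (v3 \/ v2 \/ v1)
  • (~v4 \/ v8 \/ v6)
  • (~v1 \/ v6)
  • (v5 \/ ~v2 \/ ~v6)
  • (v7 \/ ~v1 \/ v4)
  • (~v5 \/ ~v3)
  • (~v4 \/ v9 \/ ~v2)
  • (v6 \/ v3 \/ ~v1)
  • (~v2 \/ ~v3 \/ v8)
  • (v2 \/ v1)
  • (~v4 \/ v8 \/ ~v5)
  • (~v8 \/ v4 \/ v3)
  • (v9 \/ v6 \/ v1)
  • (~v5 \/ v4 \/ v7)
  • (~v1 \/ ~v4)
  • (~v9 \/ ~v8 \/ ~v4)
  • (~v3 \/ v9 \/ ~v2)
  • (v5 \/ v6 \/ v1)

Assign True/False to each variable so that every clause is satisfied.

v1=False, v2=True, v3=False, v4=False, v5=True, v6=True, v7=True, v8=False, v9=True

Check each clause:
  1. (v3 \/ v8 \/ v6) — v6 is true.
  2. (v5 \/ ~v1 \/ ~v3) — v5 is true.
  3. (~v4 \/ ~v1 \/ ~v7) — ~v4 is true.
  4. (v1 \/ ~v6 \/ ~v4) — ~v4 is true.
  5. (v3 \/ v1 \/ v2) — v2 is true.
  6. (v6 \/ ~v4 \/ v8) — ~v4 is true.
  7. (~v1 \/ v6) — v6 is true.
  8. (~v2 \/ ~v6 \/ v5) — v5 is true.
  9. (v4 \/ ~v1 \/ v7) — ~v1 is true.
  10. (~v3 \/ ~v5) — ~v3 is true.
  11. (~v2 \/ v9 \/ ~v4) — v9 is true.
  12. (v3 \/ ~v1 \/ v6) — ~v1 is true.
  13. (v8 \/ ~v3 \/ ~v2) — ~v3 is true.
  14. (v1 \/ v2) — v2 is true.
  15. (~v5 \/ v8 \/ ~v4) — ~v4 is true.
  16. (v3 \/ ~v8 \/ v4) — ~v8 is true.
  17. (v9 \/ v1 \/ v6) — v9 is true.
  18. (v7 \/ ~v5 \/ v4) — v7 is true.
  19. (~v1 \/ ~v4) — ~v4 is true.
  20. (~v4 \/ ~v8 \/ ~v9) — ~v8 is true.
  21. (~v3 \/ ~v2 \/ v9) — v9 is true.
  22. (v1 \/ v5 \/ v6) — v5 is true.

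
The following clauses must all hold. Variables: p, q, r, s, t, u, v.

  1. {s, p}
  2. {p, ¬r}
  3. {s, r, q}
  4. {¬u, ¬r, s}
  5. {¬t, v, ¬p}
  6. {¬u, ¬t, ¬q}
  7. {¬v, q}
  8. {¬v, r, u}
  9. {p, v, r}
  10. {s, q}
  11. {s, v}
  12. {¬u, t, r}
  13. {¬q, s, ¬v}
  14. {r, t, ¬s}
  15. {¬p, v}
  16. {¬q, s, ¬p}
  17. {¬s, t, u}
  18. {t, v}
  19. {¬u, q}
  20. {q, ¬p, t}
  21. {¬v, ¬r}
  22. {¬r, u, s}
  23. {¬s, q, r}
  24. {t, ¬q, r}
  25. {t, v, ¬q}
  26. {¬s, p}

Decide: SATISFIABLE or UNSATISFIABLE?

UNSATISFIABLE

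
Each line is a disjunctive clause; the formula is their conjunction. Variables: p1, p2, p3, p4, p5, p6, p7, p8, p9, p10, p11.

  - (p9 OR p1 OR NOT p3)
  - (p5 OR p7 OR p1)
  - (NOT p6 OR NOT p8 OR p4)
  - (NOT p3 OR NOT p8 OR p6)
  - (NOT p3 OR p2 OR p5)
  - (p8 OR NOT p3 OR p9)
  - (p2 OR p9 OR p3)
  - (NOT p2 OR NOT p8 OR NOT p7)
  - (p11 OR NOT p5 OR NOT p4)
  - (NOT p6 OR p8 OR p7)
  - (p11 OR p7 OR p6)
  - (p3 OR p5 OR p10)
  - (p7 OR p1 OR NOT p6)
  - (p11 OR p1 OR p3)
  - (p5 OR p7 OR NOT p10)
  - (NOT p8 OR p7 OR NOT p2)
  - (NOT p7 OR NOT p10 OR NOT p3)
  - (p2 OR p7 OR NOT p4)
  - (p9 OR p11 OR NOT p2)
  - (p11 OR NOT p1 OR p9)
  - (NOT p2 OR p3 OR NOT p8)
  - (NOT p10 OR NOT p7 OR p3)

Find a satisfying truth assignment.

p1=True, p2=False, p3=False, p4=True, p5=True, p6=False, p7=True, p8=False, p9=True, p10=False, p11=True

Pure literal: p9 appears only positively; assign p9 = True.
p11 occurs only positively in the remaining clauses — set p11 = True.
Branch on p1: take p1 = True.
Set p2 = False and propagate.
The remaining clauses are satisfied by p3 = False, p4 = True, p5 = True, p6 = False, p7 = True, p8 = False, p10 = False.
Every clause has at least one true literal under this assignment.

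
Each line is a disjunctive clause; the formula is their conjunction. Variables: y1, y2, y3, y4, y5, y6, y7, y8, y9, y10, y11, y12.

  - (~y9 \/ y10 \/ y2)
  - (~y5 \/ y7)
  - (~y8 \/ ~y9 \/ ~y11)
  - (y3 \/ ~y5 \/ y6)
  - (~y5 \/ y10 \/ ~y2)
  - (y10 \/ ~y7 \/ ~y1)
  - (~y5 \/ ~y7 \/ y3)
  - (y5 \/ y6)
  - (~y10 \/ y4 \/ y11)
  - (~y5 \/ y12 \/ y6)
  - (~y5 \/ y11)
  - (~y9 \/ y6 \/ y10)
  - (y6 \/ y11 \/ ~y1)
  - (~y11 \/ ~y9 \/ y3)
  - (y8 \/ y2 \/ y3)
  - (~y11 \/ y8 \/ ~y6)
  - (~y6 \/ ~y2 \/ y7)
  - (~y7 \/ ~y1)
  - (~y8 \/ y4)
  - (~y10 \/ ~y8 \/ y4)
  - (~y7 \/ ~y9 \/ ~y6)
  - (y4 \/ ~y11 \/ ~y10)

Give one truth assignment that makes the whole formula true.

y1 = F, y2 = F, y3 = F, y4 = T, y5 = F, y6 = T, y7 = F, y8 = T, y9 = F, y10 = F, y11 = F, y12 = T

Check each clause:
  1. (y10 \/ y2 \/ ~y9) — ~y9 is true.
  2. (~y5 \/ y7) — ~y5 is true.
  3. (~y9 \/ ~y8 \/ ~y11) — ~y11 is true.
  4. (~y5 \/ y3 \/ y6) — ~y5 is true.
  5. (~y5 \/ y10 \/ ~y2) — ~y5 is true.
  6. (y10 \/ ~y1 \/ ~y7) — ~y7 is true.
  7. (~y7 \/ ~y5 \/ y3) — ~y7 is true.
  8. (y6 \/ y5) — y6 is true.
  9. (~y10 \/ y11 \/ y4) — y4 is true.
  10. (~y5 \/ y6 \/ y12) — ~y5 is true.
  11. (~y5 \/ y11) — ~y5 is true.
  12. (y10 \/ ~y9 \/ y6) — y6 is true.
  13. (y6 \/ y11 \/ ~y1) — y6 is true.
  14. (y3 \/ ~y11 \/ ~y9) — ~y11 is true.
  15. (y8 \/ y3 \/ y2) — y8 is true.
  16. (~y6 \/ y8 \/ ~y11) — y8 is true.
  17. (~y2 \/ y7 \/ ~y6) — ~y2 is true.
  18. (~y7 \/ ~y1) — ~y7 is true.
  19. (~y8 \/ y4) — y4 is true.
  20. (~y8 \/ ~y10 \/ y4) — y4 is true.
  21. (~y6 \/ ~y7 \/ ~y9) — ~y7 is true.
  22. (~y10 \/ ~y11 \/ y4) — y4 is true.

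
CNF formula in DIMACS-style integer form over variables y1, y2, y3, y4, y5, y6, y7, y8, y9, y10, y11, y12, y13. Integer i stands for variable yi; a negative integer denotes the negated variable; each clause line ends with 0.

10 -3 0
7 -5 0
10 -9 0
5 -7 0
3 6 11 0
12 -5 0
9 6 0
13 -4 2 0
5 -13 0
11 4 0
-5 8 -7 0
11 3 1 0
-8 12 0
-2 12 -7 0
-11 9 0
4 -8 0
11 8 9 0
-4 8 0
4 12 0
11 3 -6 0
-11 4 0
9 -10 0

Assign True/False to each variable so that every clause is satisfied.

y1 = 1, y2 = 0, y3 = 1, y4 = 1, y5 = 1, y6 = 0, y7 = 1, y8 = 1, y9 = 1, y10 = 1, y11 = 1, y12 = 1, y13 = 1

y1 occurs only positively in the remaining clauses — set y1 = True.
Pure literal: y12 appears only positively; assign y12 = True.
Set y2 = False and propagate.
Try y3 = True.
  then y10 is forced to True.
  then y9 is forced to True.
The remaining clauses are satisfied by y4 = True, y5 = True, y6 = False, y7 = True, y8 = True, y11 = True, y13 = True.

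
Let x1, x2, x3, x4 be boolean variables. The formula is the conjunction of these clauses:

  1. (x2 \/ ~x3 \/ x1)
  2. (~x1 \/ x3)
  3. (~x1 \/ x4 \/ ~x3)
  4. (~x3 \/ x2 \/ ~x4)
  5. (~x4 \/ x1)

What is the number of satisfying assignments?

4

The models are:
  x1=0 x2=0 x3=0 x4=0
  x1=0 x2=1 x3=0 x4=0
  x1=0 x2=1 x3=1 x4=0
  x1=1 x2=1 x3=1 x4=1
That's 4 in total.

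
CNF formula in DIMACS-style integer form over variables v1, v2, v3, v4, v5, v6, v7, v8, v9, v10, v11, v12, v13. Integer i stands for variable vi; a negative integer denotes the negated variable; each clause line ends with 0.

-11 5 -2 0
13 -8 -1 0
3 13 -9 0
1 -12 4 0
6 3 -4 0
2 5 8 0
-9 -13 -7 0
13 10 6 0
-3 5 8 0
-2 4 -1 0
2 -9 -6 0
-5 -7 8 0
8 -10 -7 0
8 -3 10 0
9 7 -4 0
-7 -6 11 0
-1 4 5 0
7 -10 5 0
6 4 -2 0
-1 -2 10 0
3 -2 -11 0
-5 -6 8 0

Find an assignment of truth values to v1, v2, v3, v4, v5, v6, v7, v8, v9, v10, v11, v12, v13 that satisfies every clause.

Pure literal: v12 appears only negated; assign v12 = False.
Try v1 = False.
For the remaining variables, v2 = True, v3 = True, v4 = False, v5 = True, v6 = True, v7 = False, v8 = True, v9 = False, v10 = True, v11 = False, v13 = True works.
Check each clause:
  1. (¬v2 ∨ v5 ∨ ¬v11) — v5 is true.
  2. (¬v8 ∨ v13 ∨ ¬v1) — v13 is true.
  3. (v3 ∨ ¬v9 ∨ v13) — v3 is true.
  4. (¬v12 ∨ v4 ∨ v1) — ¬v12 is true.
  5. (¬v4 ∨ v3 ∨ v6) — v3 is true.
  6. (v8 ∨ v2 ∨ v5) — v8 is true.
  7. (¬v7 ∨ ¬v9 ∨ ¬v13) — ¬v7 is true.
  8. (v13 ∨ v6 ∨ v10) — v10 is true.
  9. (v8 ∨ v5 ∨ ¬v3) — v8 is true.
  10. (v4 ∨ ¬v1 ∨ ¬v2) — ¬v1 is true.
  11. (v2 ∨ ¬v9 ∨ ¬v6) — v2 is true.
  12. (v8 ∨ ¬v5 ∨ ¬v7) — v8 is true.
  13. (v8 ∨ ¬v7 ∨ ¬v10) — v8 is true.
  14. (¬v3 ∨ v10 ∨ v8) — v8 is true.
  15. (v9 ∨ v7 ∨ ¬v4) — ¬v4 is true.
  16. (v11 ∨ ¬v7 ∨ ¬v6) — ¬v7 is true.
  17. (v4 ∨ v5 ∨ ¬v1) — v5 is true.
  18. (v5 ∨ v7 ∨ ¬v10) — v5 is true.
  19. (v6 ∨ ¬v2 ∨ v4) — v6 is true.
  20. (v10 ∨ ¬v1 ∨ ¬v2) — v10 is true.
  21. (¬v11 ∨ ¬v2 ∨ v3) — v3 is true.
  22. (¬v5 ∨ v8 ∨ ¬v6) — v8 is true.

v1=0  v2=1  v3=1  v4=0  v5=1  v6=1  v7=0  v8=1  v9=0  v10=1  v11=0  v12=0  v13=1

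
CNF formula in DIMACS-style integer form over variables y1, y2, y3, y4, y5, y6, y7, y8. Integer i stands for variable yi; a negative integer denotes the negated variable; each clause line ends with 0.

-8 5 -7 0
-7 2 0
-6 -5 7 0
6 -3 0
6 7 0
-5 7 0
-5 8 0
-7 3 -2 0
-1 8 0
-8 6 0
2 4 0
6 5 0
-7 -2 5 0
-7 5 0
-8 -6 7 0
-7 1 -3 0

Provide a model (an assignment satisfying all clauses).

y1=False  y2=True  y3=False  y4=True  y5=False  y6=True  y7=False  y8=False

Check each clause:
  1. (y5 ∨ ¬y7 ∨ ¬y8) — ¬y8 is true.
  2. (y2 ∨ ¬y7) — ¬y7 is true.
  3. (¬y6 ∨ y7 ∨ ¬y5) — ¬y5 is true.
  4. (y6 ∨ ¬y3) — ¬y3 is true.
  5. (y7 ∨ y6) — y6 is true.
  6. (¬y5 ∨ y7) — ¬y5 is true.
  7. (y8 ∨ ¬y5) — ¬y5 is true.
  8. (¬y2 ∨ ¬y7 ∨ y3) — ¬y7 is true.
  9. (y8 ∨ ¬y1) — ¬y1 is true.
  10. (y6 ∨ ¬y8) — ¬y8 is true.
  11. (y2 ∨ y4) — y2 is true.
  12. (y6 ∨ y5) — y6 is true.
  13. (y5 ∨ ¬y2 ∨ ¬y7) — ¬y7 is true.
  14. (¬y7 ∨ y5) — ¬y7 is true.
  15. (¬y8 ∨ ¬y6 ∨ y7) — ¬y8 is true.
  16. (¬y3 ∨ y1 ∨ ¬y7) — ¬y7 is true.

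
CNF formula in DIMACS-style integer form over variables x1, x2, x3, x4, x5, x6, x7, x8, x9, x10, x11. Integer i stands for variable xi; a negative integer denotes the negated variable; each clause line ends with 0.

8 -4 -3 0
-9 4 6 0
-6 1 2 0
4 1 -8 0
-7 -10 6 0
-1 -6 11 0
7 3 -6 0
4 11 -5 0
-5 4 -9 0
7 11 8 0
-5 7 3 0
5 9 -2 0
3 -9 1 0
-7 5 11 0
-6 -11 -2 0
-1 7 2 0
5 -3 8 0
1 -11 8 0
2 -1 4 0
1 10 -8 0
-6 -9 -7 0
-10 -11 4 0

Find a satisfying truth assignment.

x1=True, x2=False, x3=True, x4=True, x5=True, x6=False, x7=True, x8=True, x9=True, x10=False, x11=False

Check each clause:
  1. (x8 | ~x4 | ~x3) — x8 is true.
  2. (~x9 | x6 | x4) — x4 is true.
  3. (x1 | ~x6 | x2) — x1 is true.
  4. (~x8 | x4 | x1) — x1 is true.
  5. (~x7 | x6 | ~x10) — ~x10 is true.
  6. (~x6 | ~x1 | x11) — ~x6 is true.
  7. (x3 | ~x6 | x7) — ~x6 is true.
  8. (x4 | x11 | ~x5) — x4 is true.
  9. (x4 | ~x9 | ~x5) — x4 is true.
  10. (x11 | x8 | x7) — x8 is true.
  11. (x7 | ~x5 | x3) — x3 is true.
  12. (x9 | ~x2 | x5) — x9 is true.
  13. (~x9 | x3 | x1) — x1 is true.
  14. (x11 | ~x7 | x5) — x5 is true.
  15. (~x2 | ~x6 | ~x11) — ~x6 is true.
  16. (x7 | ~x1 | x2) — x7 is true.
  17. (x5 | x8 | ~x3) — x8 is true.
  18. (~x11 | x8 | x1) — x8 is true.
  19. (x4 | x2 | ~x1) — x4 is true.
  20. (x1 | x10 | ~x8) — x1 is true.
  21. (~x9 | ~x6 | ~x7) — ~x6 is true.
  22. (x4 | ~x11 | ~x10) — x4 is true.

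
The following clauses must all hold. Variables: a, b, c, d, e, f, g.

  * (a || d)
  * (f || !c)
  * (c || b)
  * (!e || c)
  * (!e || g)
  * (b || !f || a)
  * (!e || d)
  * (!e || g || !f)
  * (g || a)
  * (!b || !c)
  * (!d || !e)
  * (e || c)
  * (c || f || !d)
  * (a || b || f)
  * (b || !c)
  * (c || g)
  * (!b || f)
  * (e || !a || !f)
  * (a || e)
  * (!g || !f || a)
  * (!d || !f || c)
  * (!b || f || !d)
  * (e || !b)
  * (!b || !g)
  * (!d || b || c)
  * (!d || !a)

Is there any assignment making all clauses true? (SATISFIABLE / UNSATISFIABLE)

UNSATISFIABLE

b = True:
  propagation gives c=False, e=False; an empty clause results — contradiction.
b = False:
  propagation gives c=True; an empty clause results — contradiction.
Every branch closes, so no satisfying assignment exists.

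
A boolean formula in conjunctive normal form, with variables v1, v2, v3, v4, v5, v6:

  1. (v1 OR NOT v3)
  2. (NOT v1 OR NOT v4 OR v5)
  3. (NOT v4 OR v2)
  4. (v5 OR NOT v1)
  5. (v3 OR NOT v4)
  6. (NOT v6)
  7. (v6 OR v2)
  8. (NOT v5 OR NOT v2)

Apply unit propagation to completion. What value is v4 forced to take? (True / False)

(NOT v6) stands alone — v6 = False.
From (v6 OR v2) and v6 = False: v2 = True.
(NOT v5 OR NOT v2) with v2 = True leaves only NOT v5, so v5 = False.
From (v5 OR NOT v1) and v5 = False: v1 = False.
(v1 OR NOT v3): since v1 = False, the clause reduces to (NOT v3). v3 = False.
(NOT v4 OR v3) with v3 = False leaves only NOT v4, so v4 = False.

False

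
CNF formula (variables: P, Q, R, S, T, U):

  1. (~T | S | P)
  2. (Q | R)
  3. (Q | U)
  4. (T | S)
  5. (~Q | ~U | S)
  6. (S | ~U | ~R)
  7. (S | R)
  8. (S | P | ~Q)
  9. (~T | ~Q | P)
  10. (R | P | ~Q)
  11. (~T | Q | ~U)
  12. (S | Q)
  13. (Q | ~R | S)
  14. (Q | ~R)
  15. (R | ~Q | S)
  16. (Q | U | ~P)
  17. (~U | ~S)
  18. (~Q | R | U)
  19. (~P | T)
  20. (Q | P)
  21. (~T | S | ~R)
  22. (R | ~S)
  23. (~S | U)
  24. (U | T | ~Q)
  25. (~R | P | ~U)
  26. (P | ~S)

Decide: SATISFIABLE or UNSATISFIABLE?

UNSATISFIABLE

Q = True:
  S = True:
    propagation gives U=False; an empty clause results — contradiction.
  S = False:
    propagation gives T=True, P=True, U=False, R=True; an empty clause results — contradiction.
Q = False:
  propagation gives R=True; an empty clause results — contradiction.
Every branch closes, so no satisfying assignment exists.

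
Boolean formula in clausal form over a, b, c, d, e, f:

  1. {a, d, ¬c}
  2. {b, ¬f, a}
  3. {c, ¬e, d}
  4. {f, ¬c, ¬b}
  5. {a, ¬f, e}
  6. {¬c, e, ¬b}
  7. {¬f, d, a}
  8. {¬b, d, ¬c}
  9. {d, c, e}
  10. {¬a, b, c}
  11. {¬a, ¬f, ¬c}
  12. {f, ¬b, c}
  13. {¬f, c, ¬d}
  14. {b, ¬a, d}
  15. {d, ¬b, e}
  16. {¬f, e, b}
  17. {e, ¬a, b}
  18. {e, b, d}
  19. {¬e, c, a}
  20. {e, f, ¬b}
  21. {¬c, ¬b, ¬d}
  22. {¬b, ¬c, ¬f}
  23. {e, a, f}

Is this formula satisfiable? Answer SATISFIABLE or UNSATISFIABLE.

SATISFIABLE

Branch on a: take a = False.
Set b = False and propagate.
  then f is forced to False.
  then e is forced to True.
  then c is forced to True.
  then d is forced to True.
Every clause has at least one true literal under this assignment.
So a = F, b = F, c = T, d = T, e = T, f = F is a satisfying assignment.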